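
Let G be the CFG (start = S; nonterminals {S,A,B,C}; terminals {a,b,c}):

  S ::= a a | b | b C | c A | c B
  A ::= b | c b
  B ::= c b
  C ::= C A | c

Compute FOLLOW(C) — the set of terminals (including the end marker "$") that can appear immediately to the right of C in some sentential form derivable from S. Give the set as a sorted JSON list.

Compute FIRST by fixpoint:
pass 1:
  A via A→b: +{b}
  A via A→c b: +{c}
  B via B→c b: +{c}
  C via C→c: +{c}
  S via S→a a: +{a}
  S via S→b: +{b}
  S via S→c A: +{c}
  S: {a,b,c}  A: {b,c}  B: {c}  C: {c}
pass 2: (no change)
  S: {a,b,c}  A: {b,c}  B: {c}  C: {c}

FOLLOW sets:
FOLLOW(S) := {$}
round 1:
  C→C A: FOLLOW(C) ⊇ FIRST(A) = {b,c}; new: +{b,c}
  C→C A: FOLLOW(A) ⊇ FOLLOW(C) ⊇ {b,c}; new: +{b,c}
  S→b C: FOLLOW(C) ⊇ FOLLOW(S) ⊇ {$}; new: +{$}
  S→c A: FOLLOW(A) ⊇ FOLLOW(S) ⊇ {$}; new: +{$}
  S→c B: FOLLOW(B) ⊇ FOLLOW(S) ⊇ {$}; new: +{$}
  FOLLOW(S)={$}  FOLLOW(A)={$,b,c}  FOLLOW(B)={$}  FOLLOW(C)={$,b,c}
round 2: (stable)
  FOLLOW(S)={$}  FOLLOW(A)={$,b,c}  FOLLOW(B)={$}  FOLLOW(C)={$,b,c}

FOLLOW(C) = ["$", "b", "c"]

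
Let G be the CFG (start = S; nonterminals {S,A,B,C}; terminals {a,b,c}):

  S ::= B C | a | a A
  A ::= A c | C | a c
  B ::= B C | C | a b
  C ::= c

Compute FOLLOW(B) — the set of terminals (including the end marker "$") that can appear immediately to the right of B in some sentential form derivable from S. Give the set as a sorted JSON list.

FIRST sets, iterate to fixpoint:
pass 1:
  A via A→a c: +{a}
  B via B→a b: +{a}
  C via C→c: +{c}
  S via S→B C: +{a}
  FIRST(S)={a}  FIRST(A)={a}  FIRST(B)={a}  FIRST(C)={c}
pass 2:
  A via A→C: +{c}
  B via B→C: +{c}
  S via S→B C: +{c}
  FIRST(S)={a,c}  FIRST(A)={a,c}  FIRST(B)={a,c}  FIRST(C)={c}
pass 3: — fixpoint
  FIRST(S)={a,c}  FIRST(A)={a,c}  FIRST(B)={a,c}  FIRST(C)={c}

FOLLOW iteration:
seed FOLLOW(S) with $
pass 1:
  A→A c: FOLLOW(A) ⊇ FIRST(c) = {c}; new: +{c}
  A→C: FOLLOW(C) ⊇ FOLLOW(A) ⊇ {c}; new: +{c}
  B→B C: FOLLOW(B) ⊇ FIRST(C) = {c}; new: +{c}
  S→B C: FOLLOW(C) ⊇ FOLLOW(S) ⊇ {$}; new: +{$}
  S→a A: FOLLOW(A) ⊇ FOLLOW(S) ⊇ {$}; new: +{$}
  FOLLOW(S)={$}  FOLLOW(A)={$,c}  FOLLOW(B)={c}  FOLLOW(C)={$,c}
pass 2: (no change)
  FOLLOW(S)={$}  FOLLOW(A)={$,c}  FOLLOW(B)={c}  FOLLOW(C)={$,c}

FOLLOW(B) = ["c"]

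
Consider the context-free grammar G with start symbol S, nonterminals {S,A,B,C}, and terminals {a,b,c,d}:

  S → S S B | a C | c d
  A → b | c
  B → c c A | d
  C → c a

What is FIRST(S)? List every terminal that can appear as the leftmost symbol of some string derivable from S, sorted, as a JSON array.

FIRST iteration:
round 1:
  A via A→b: +{b}
  A via A→c: +{c}
  B via B→c c A: +{c}
  B via B→d: +{d}
  C via C→c a: +{c}
  S via S→a C: +{a}
  S via S→c d: +{c}
  FIRST(S)={a,c}  FIRST(A)={b,c}  FIRST(B)={c,d}  FIRST(C)={c}
round 2: — fixpoint
  FIRST(S)={a,c}  FIRST(A)={b,c}  FIRST(B)={c,d}  FIRST(C)={c}

FIRST(S) = ["a", "c"]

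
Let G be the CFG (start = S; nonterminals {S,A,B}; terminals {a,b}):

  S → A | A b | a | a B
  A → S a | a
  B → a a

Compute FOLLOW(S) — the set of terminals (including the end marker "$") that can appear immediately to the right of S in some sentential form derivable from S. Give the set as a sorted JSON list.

FIRST sets, iterate to fixpoint:
round 1:
  A via A→a: +{a}
  B via B→a a: +{a}
  S via S→A: +{a}
  FIRST(S)={a}  FIRST(A)={a}  FIRST(B)={a}
round 2: done
  FIRST(S)={a}  FIRST(A)={a}  FIRST(B)={a}

Compute FOLLOW by fixpoint:
initialize: $ ∈ FOLLOW(S)
iter 1:
  A→S a: FOLLOW(S) ⊇ FIRST(a) = {a}; new: +{a}
  S→A: FOLLOW(A) ⊇ FOLLOW(S) ⊇ {$,a}; new: +{$,a}
  S→A b: FOLLOW(A) ⊇ FIRST(b) = {b}; new: +{b}
  S→a B: FOLLOW(B) ⊇ FOLLOW(S) ⊇ {$,a}; new: +{$,a}
  FOLLOW[S]={$,a}  FOLLOW[A]={$,a,b}  FOLLOW[B]={$,a}
iter 2: (no change)
  FOLLOW[S]={$,a}  FOLLOW[A]={$,a,b}  FOLLOW[B]={$,a}

FOLLOW(S) = ["$", "a"]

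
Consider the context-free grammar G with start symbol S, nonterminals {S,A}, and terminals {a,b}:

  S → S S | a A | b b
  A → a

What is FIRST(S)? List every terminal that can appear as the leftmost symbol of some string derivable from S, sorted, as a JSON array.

Compute FIRST by fixpoint:
pass 1:
  A via A→a: +{a}
  S via S→a A: +{a}
  S via S→b b: +{b}
  S: {a,b}  A: {a}
pass 2: done
  S: {a,b}  A: {a}

FIRST(S) = ["a", "b"]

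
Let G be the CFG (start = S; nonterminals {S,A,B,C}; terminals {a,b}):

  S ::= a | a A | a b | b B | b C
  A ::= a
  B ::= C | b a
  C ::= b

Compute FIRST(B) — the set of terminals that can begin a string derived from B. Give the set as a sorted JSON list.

FIRST iteration:
iter 1:
  A via A→a: +{a}
  B via B→b a: +{b}
  C via C→b: +{b}
  S via S→a: +{a}
  S via S→b B: +{b}
  FIRST[S]={a,b}  FIRST[A]={a}  FIRST[B]={b}  FIRST[C]={b}
iter 2: — fixpoint
  FIRST[S]={a,b}  FIRST[A]={a}  FIRST[B]={b}  FIRST[C]={b}

FIRST(B) = ["b"]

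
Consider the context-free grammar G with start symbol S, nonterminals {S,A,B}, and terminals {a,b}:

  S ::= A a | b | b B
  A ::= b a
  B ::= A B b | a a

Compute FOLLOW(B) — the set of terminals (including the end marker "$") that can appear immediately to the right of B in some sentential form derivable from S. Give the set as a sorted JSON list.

FIRST iteration:
round 1:
  A via A→b a: +{b}
  B via B→A B b: +{b}
  B via B→a a: +{a}
  S via S→A a: +{b}
  FIRST[S]={b}  FIRST[A]={b}  FIRST[B]={a,b}
round 2: — fixpoint
  FIRST[S]={b}  FIRST[A]={b}  FIRST[B]={a,b}

Compute FOLLOW by fixpoint:
FOLLOW(S) := {$}
[1]
  B→A B b: FOLLOW(A) ⊇ FIRST(B) = {a,b}; new: +{a,b}
  B→A B b: FOLLOW(B) ⊇ FIRST(b) = {b}; new: +{b}
  S→b B: FOLLOW(B) ⊇ FOLLOW(S) ⊇ {$}; new: +{$}
  FOLLOW[S]={$}  FOLLOW[A]={a,b}  FOLLOW[B]={$,b}
[2] (stable)
  FOLLOW[S]={$}  FOLLOW[A]={a,b}  FOLLOW[B]={$,b}

FOLLOW(B) = ["$", "b"]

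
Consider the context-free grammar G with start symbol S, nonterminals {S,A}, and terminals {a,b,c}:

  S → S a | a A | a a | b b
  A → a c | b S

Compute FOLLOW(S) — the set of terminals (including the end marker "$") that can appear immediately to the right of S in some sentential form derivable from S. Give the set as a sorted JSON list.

FIRST sets, iterate to fixpoint:
iter 1:
  A via A→a c: +{a}
  A via A→b S: +{b}
  S via S→a A: +{a}
  S via S→b b: +{b}
  S: {a,b}  A: {a,b}
iter 2: (stable)
  S: {a,b}  A: {a,b}

FOLLOW sets:
seed FOLLOW(S) with $
iter 1:
  S→S a: FOLLOW(S) ⊇ FIRST(a) = {a}; new: +{a}
  S→a A: FOLLOW(A) ⊇ FOLLOW(S) ⊇ {$,a}; new: +{$,a}
  FOLLOW[S]={$,a}  FOLLOW[A]={$,a}
iter 2: (stable)
  FOLLOW[S]={$,a}  FOLLOW[A]={$,a}

FOLLOW(S) = ["$", "a"]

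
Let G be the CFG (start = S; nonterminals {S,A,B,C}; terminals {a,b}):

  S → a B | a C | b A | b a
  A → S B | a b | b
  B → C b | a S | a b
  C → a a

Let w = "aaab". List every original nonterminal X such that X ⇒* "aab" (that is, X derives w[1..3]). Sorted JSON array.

Convert to CNF:
  S -> T0 B | T0 C | T1 A | T1 T0
  A -> S B | T0 T1 | b
  B -> C T1 | T0 S | T0 T1
  C -> T0 T0
  T0 -> a
  T1 -> b

CYK fill — only the sub-triangle for w[1..3]:
  [1..1]={T0}  "a"  orig:{}
  [2..2]={T0}  "a"  orig:{}
  [3..3]={A,T1}  "b"  orig:{A}
  [1..2]={C}  "aa"
  [2..3]={A,B}  "ab"
  [1..3]={B,S}  "aab"

Original NTs in T[1,3] deriving "aab": ["B", "S"]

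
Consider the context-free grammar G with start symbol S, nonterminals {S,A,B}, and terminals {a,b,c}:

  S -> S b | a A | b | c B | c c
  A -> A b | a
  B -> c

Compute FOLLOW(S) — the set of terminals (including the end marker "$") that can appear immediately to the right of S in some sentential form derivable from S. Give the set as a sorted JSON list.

Compute FIRST by fixpoint:
iter 1:
  A via A→a: +{a}
  B via B→c: +{c}
  S via S→a A: +{a}
  S via S→b: +{b}
  S via S→c B: +{c}
  FIRST[S]={a,b,c}  FIRST[A]={a}  FIRST[B]={c}
iter 2: (no change)
  FIRST[S]={a,b,c}  FIRST[A]={a}  FIRST[B]={c}

FOLLOW iteration:
initialize: $ ∈ FOLLOW(S)
iter 1:
  A→A b: FOLLOW(A) ⊇ FIRST(b) = {b}; new: +{b}
  S→S b: FOLLOW(S) ⊇ FIRST(b) = {b}; new: +{b}
  S→a A: FOLLOW(A) ⊇ FOLLOW(S) ⊇ {$,b}; new: +{$}
  S→c B: FOLLOW(B) ⊇ FOLLOW(S) ⊇ {$,b}; new: +{$,b}
  S: {$,b}  A: {$,b}  B: {$,b}
iter 2: done
  S: {$,b}  A: {$,b}  B: {$,b}

FOLLOW(S) = ["$", "b"]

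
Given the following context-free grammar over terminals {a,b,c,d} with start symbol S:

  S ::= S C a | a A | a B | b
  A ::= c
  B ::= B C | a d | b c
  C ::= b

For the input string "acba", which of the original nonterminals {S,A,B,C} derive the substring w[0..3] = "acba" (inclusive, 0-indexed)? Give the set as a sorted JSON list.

CNF form of G:
  S -> S X4 | T0 A | T0 B | b
  A -> c
  B -> B C | T0 T1 | T2 T3
  C -> b
  T0 -> a
  T1 -> d
  T2 -> b
  T3 -> c
  X4 -> C T0

CYK fill, restricted to cells inside w[0..3]:
  T[0,0] 'a' = {T0}  orig:{}
  T[1,1] 'c' = {A,T3}  orig:{A}
  T[2,2] 'b' = {C,S,T2}  orig:{C,S}
  T[3,3] 'a' = {T0}  orig:{}
  T[0,1] 'ac' = {S}
  T[1,2] 'cb' = ∅
  T[2,3] 'ba' = {X4}  orig:{}
  T[0,2] 'acb' = ∅
  T[1,3] 'cba' = ∅
  T[0,3] 'acba' = {S}

Original NTs in T[0,3] deriving "acba": ["S"]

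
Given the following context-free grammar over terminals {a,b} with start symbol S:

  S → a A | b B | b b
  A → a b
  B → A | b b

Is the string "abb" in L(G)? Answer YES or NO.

CNF form of G:
  S -> T0 A | T1 B | T1 T1
  A -> T0 T1
  B -> T0 T1 | T1 T1
  T0 -> a
  T1 -> b

Fill CYK table bottom-up:
  T[0,0] 'a' = {T0}  orig:{}
  T[1,1] 'b' = {T1}  orig:{}
  T[2,2] 'b' = {T1}  orig:{}
  T[0,1] 'ab' = {A,B}
  T[1,2] 'bb' = {B,S}
  T[0,2] 'abb' = ∅

S ∉ T[0,2] ⇒ NO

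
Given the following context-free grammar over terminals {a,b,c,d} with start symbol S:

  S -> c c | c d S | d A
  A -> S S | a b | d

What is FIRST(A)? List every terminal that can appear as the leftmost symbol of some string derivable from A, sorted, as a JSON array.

FIRST iteration:
round 1:
  A via A→a b: +{a}
  A via A→d: +{d}
  S via S→c c: +{c}
  S via S→d A: +{d}
  FIRST[S]={c,d}  FIRST[A]={a,d}
round 2:
  A via A→S S: +{c}
  FIRST[S]={c,d}  FIRST[A]={a,c,d}
round 3: — fixpoint
  FIRST[S]={c,d}  FIRST[A]={a,c,d}

FIRST(A) = ["a", "c", "d"]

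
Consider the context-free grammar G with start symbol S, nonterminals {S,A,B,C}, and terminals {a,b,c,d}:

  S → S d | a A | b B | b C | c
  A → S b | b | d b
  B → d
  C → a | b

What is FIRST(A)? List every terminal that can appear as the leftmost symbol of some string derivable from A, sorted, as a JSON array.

FIRST iteration:
round 1:
  A via A→b: +{b}
  A via A→d b: +{d}
  B via B→d: +{d}
  C via C→a: +{a}
  C via C→b: +{b}
  S via S→a A: +{a}
  S via S→b B: +{b}
  S via S→c: +{c}
  FIRST(S)={a,b,c}  FIRST(A)={b,d}  FIRST(B)={d}  FIRST(C)={a,b}
round 2:
  A via A→S b: +{a,c}
  FIRST(S)={a,b,c}  FIRST(A)={a,b,c,d}  FIRST(B)={d}  FIRST(C)={a,b}
round 3: — fixpoint
  FIRST(S)={a,b,c}  FIRST(A)={a,b,c,d}  FIRST(B)={d}  FIRST(C)={a,b}

FIRST(A) = ["a", "b", "c", "d"]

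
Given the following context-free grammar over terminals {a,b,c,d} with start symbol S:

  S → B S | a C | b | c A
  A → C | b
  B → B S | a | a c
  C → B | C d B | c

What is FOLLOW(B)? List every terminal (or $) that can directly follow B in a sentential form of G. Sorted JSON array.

FIRST sets, iterate to fixpoint:
pass 1:
  A via A→b: +{b}
  B via B→a: +{a}
  C via C→B: +{a}
  C via C→c: +{c}
  S via S→B S: +{a}
  S via S→b: +{b}
  S via S→c A: +{c}
  FIRST(S)={a,b,c}  FIRST(A)={b}  FIRST(B)={a}  FIRST(C)={a,c}
pass 2:
  A via A→C: +{a,c}
  FIRST(S)={a,b,c}  FIRST(A)={a,b,c}  FIRST(B)={a}  FIRST(C)={a,c}
pass 3: (no change)
  FIRST(S)={a,b,c}  FIRST(A)={a,b,c}  FIRST(B)={a}  FIRST(C)={a,c}

FOLLOW sets:
FOLLOW(S) := {$}
[1]
  B→B S: FOLLOW(B) ⊇ FIRST(S) = {a,b,c}; new: +{a,b,c}
  B→B S: FOLLOW(S) ⊇ FOLLOW(B) ⊇ {a,b,c}; new: +{a,b,c}
  C→C d B: FOLLOW(C) ⊇ FIRST(d) = {d}; new: +{d}
  C→C d B: FOLLOW(B) ⊇ FOLLOW(C) ⊇ {d}; new: +{d}
  S→a C: FOLLOW(C) ⊇ FOLLOW(S) ⊇ {$,a,b,c}; new: +{$,a,b,c}
  S→c A: FOLLOW(A) ⊇ FOLLOW(S) ⊇ {$,a,b,c}; new: +{$,a,b,c}
  FOLLOW(S)={$,a,b,c}  FOLLOW(A)={$,a,b,c}  FOLLOW(B)={a,b,c,d}  FOLLOW(C)={$,a,b,c,d}
[2]
  B→B S: FOLLOW(S) ⊇ FOLLOW(B) ⊇ {a,b,c,d}; new: +{d}
  C→B: FOLLOW(B) ⊇ FOLLOW(C) ⊇ {$,a,b,c,d}; new: +{$}
  S→c A: FOLLOW(A) ⊇ FOLLOW(S) ⊇ {$,a,b,c,d}; new: +{d}
  FOLLOW(S)={$,a,b,c,d}  FOLLOW(A)={$,a,b,c,d}  FOLLOW(B)={$,a,b,c,d}  FOLLOW(C)={$,a,b,c,d}
[3] (stable)
  FOLLOW(S)={$,a,b,c,d}  FOLLOW(A)={$,a,b,c,d}  FOLLOW(B)={$,a,b,c,d}  FOLLOW(C)={$,a,b,c,d}

FOLLOW(B) = ["$", "a", "b", "c", "d"]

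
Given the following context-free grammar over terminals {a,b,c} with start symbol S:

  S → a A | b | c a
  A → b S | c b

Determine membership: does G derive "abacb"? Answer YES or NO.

CNF form of G:
  S -> T1 T2 | T2 A | b
  A -> T0 S | T1 T0
  T0 -> b
  T1 -> c
  T2 -> a

CYK table (by increasing span):
  cell(0,0) a: {T2}  orig:{}
  cell(1,1) b: {S,T0}  orig:{S}
  cell(2,2) a: {T2}  orig:{}
  cell(3,3) c: {T1}  orig:{}
  cell(4,4) b: {S,T0}  orig:{S}
  cell(0,1) ab: ∅
  cell(1,2) ba: ∅
  cell(2,3) ac: ∅
  cell(3,4) cb: {A}
  cell(0,2) aba: ∅
  cell(1,3) bac: ∅
  cell(2,4) acb: {S}
  cell(0,3) abac: ∅
  cell(1,4) bacb: {A}
  cell(0,4) abacb: {S}

S ∈ T[0,4] ⇒ YES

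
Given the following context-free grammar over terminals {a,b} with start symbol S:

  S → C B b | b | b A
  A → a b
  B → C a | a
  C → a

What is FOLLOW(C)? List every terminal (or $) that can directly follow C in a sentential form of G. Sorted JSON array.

Compute FIRST by fixpoint:
round 1:
  A via A→a b: +{a}
  B via B→a: +{a}
  C via C→a: +{a}
  S via S→C B b: +{a}
  S via S→b: +{b}
  S: {a,b}  A: {a}  B: {a}  C: {a}
round 2: (stable)
  S: {a,b}  A: {a}  B: {a}  C: {a}

FOLLOW sets:
initialize: $ ∈ FOLLOW(S)
[1]
  B→C a: FOLLOW(C) ⊇ FIRST(a) = {a}; new: +{a}
  S→C B b: FOLLOW(B) ⊇ FIRST(b) = {b}; new: +{b}
  S→b A: FOLLOW(A) ⊇ FOLLOW(S) ⊇ {$}; new: +{$}
  S: {$}  A: {$}  B: {b}  C: {a}
[2] (no change)
  S: {$}  A: {$}  B: {b}  C: {a}

FOLLOW(C) = ["a"]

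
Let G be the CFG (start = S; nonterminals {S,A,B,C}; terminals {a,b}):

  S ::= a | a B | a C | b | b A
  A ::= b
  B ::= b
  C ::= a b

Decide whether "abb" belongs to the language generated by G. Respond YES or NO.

Convert to CNF:
  S -> T0 B | T0 C | T1 A | a | b
  A -> b
  B -> b
  C -> T0 T1
  T0 -> a
  T1 -> b

CYK table (by increasing span):
  cell(0,0) a: {S,T0}  orig:{S}
  cell(1,1) b: {A,B,S,T1}  orig:{A,B,S}
  cell(2,2) b: {A,B,S,T1}  orig:{A,B,S}
  cell(0,1) ab: {C,S}
  cell(1,2) bb: {S}
  cell(0,2) abb: ∅

S ∉ T[0,2] ⇒ NO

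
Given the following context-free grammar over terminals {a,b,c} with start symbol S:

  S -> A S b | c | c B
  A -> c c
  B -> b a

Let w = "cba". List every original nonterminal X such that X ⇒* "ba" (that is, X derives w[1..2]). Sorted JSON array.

Convert to CNF:
  S -> A X3 | T0 B | c
  A -> T0 T0
  B -> T1 T2
  T0 -> c
  T1 -> b
  T2 -> a
  X3 -> S T1

CYK table (by increasing span), restricted to cells inside w[1..2]:
  [1..1]={T1}  "b"  orig:{}
  [2..2]={T2}  "a"  orig:{}
  [1..2]={B}  "ba"

Original NTs in T[1,2] deriving "ba": ["B"]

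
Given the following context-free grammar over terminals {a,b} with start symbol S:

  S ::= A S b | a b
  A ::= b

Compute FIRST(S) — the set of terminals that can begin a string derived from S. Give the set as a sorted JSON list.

FIRST iteration:
[1]
  A via A→b: +{b}
  S via S→A S b: +{b}
  S via S→a b: +{a}
  FIRST(S)={a,b}  FIRST(A)={b}
[2] done
  FIRST(S)={a,b}  FIRST(A)={b}

FIRST(S) = ["a", "b"]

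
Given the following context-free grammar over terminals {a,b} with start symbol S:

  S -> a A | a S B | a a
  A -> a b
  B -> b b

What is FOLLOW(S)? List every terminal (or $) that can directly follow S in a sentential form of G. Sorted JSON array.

FIRST iteration:
iter 1:
  A via A→a b: +{a}
  B via B→b b: +{b}
  S via S→a A: +{a}
  S: {a}  A: {a}  B: {b}
iter 2: (no change)
  S: {a}  A: {a}  B: {b}

Compute FOLLOW by fixpoint:
initialize: $ ∈ FOLLOW(S)
iter 1:
  S→a A: FOLLOW(A) ⊇ FOLLOW(S) ⊇ {$}; new: +{$}
  S→a S B: FOLLOW(S) ⊇ FIRST(B) = {b}; new: +{b}
  S→a S B: FOLLOW(B) ⊇ FOLLOW(S) ⊇ {$,b}; new: +{$,b}
  FOLLOW[S]={$,b}  FOLLOW[A]={$}  FOLLOW[B]={$,b}
iter 2:
  S→a A: FOLLOW(A) ⊇ FOLLOW(S) ⊇ {$,b}; new: +{b}
  FOLLOW[S]={$,b}  FOLLOW[A]={$,b}  FOLLOW[B]={$,b}
iter 3: (stable)
  FOLLOW[S]={$,b}  FOLLOW[A]={$,b}  FOLLOW[B]={$,b}

FOLLOW(S) = ["$", "b"]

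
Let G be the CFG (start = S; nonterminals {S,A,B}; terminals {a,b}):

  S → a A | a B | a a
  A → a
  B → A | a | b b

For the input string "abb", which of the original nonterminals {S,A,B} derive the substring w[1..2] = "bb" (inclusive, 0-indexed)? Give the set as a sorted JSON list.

Convert to CNF:
  S -> T1 A | T1 B | T1 T1
  A -> a
  B -> T0 T0 | a
  T0 -> b
  T1 -> a

CYK fill — only the sub-triangle for w[1..2]:
  [1..1]={T0}  "b"  orig:{}
  [2..2]={T0}  "b"  orig:{}
  [1..2]={B}  "bb"

Original NTs in T[1,2] deriving "bb": ["B"]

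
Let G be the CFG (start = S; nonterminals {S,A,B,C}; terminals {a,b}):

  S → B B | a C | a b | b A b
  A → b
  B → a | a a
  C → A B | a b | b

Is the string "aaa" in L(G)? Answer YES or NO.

Convert to CNF:
  S -> B B | T0 C | T0 T1 | T1 X2
  A -> b
  B -> T0 T0 | a
  C -> A B | T0 T1 | b
  T0 -> a
  T1 -> b
  X2 -> A T1

Fill CYK table bottom-up:
  [0..0]={B,T0}  "a"  orig:{B}
  [1..1]={B,T0}  "a"  orig:{B}
  [2..2]={B,T0}  "a"  orig:{B}
  [0..1]={B,S}  "aa"
  [1..2]={B,S}  "aa"
  [0..2]={S}  "aaa"

S ∈ T[0,2] ⇒ YES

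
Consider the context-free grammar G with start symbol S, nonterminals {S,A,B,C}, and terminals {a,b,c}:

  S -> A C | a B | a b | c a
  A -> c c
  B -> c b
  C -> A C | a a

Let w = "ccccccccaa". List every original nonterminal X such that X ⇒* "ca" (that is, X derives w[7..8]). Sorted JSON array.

Convert to CNF:
  S -> A C | T0 T2 | T2 B | T2 T1
  A -> T0 T0
  B -> T0 T1
  C -> A C | T2 T2
  T0 -> c
  T1 -> b
  T2 -> a

CYK fill (cells [i..j] with 7 ≤ i ≤ j ≤ 8 only):
  T[7,7] 'c' = {T0}  orig:{}
  T[8,8] 'a' = {T2}  orig:{}
  T[7,8] 'ca' = {S}

Original NTs in T[7,8] deriving "ca": ["S"]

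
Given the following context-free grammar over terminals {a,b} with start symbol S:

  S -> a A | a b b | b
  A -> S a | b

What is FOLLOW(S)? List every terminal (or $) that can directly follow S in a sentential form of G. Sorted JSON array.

FIRST iteration:
iter 1:
  A via A→b: +{b}
  S via S→a A: +{a}
  S via S→b: +{b}
  S: {a,b}  A: {b}
iter 2:
  A via A→S a: +{a}
  S: {a,b}  A: {a,b}
iter 3: done
  S: {a,b}  A: {a,b}

FOLLOW sets:
initialize: $ ∈ FOLLOW(S)
round 1:
  A→S a: FOLLOW(S) ⊇ FIRST(a) = {a}; new: +{a}
  S→a A: FOLLOW(A) ⊇ FOLLOW(S) ⊇ {$,a}; new: +{$,a}
  FOLLOW[S]={$,a}  FOLLOW[A]={$,a}
round 2: done
  FOLLOW[S]={$,a}  FOLLOW[A]={$,a}

FOLLOW(S) = ["$", "a"]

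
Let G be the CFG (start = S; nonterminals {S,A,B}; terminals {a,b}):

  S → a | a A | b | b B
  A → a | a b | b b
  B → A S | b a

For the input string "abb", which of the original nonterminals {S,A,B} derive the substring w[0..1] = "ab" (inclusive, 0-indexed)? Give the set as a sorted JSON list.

Convert to CNF:
  S -> T0 A | T1 B | a | b
  A -> T0 T1 | T1 T1 | a
  B -> A S | T1 T0
  T0 -> a
  T1 -> b

Fill CYK table bottom-up (cells [i..j] with 0 ≤ i ≤ j ≤ 1 only):
  T[0,0] 'a' = {A,S,T0}  orig:{A,S}
  T[1,1] 'b' = {S,T1}  orig:{S}
  T[0,1] 'ab' = {A,B}

Original NTs in T[0,1] deriving "ab": ["A", "B"]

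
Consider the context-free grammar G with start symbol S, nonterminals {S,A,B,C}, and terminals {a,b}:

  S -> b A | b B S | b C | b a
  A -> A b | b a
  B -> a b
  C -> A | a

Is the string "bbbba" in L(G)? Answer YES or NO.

CNF form of G:
  S -> T0 A | T0 C | T0 T1 | T0 X2
  A -> A T0 | T0 T1
  B -> T1 T0
  C -> A T0 | T0 T1 | a
  T0 -> b
  T1 -> a
  X2 -> B S

Fill CYK table bottom-up:
  T[0,0] 'b' = {T0}  orig:{}
  T[1,1] 'b' = {T0}  orig:{}
  T[2,2] 'b' = {T0}  orig:{}
  T[3,3] 'b' = {T0}  orig:{}
  T[4,4] 'a' = {C,T1}  orig:{C}
  T[0,1] 'bb' = ∅
  T[1,2] 'bb' = ∅
  T[2,3] 'bb' = ∅
  T[3,4] 'ba' = {A,C,S}
  T[0,2] 'bbb' = ∅
  T[1,3] 'bbb' = ∅
  T[2,4] 'bba' = {S}
  T[0,3] 'bbbb' = ∅
  T[1,4] 'bbba' = ∅
  T[0,4] 'bbbba' = ∅

S ∉ T[0,4] ⇒ NO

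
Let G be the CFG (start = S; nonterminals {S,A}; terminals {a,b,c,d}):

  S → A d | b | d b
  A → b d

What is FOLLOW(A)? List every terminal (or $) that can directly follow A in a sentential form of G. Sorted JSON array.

FIRST sets, iterate to fixpoint:
pass 1:
  A via A→b d: +{b}
  S via S→A d: +{b}
  S via S→d b: +{d}
  S: {b,d}  A: {b}
pass 2: done
  S: {b,d}  A: {b}

FOLLOW sets:
FOLLOW(S) := {$}
[1]
  S→A d: FOLLOW(A) ⊇ FIRST(d) = {d}; new: +{d}
  FOLLOW[S]={$}  FOLLOW[A]={d}
[2] — fixpoint
  FOLLOW[S]={$}  FOLLOW[A]={d}

FOLLOW(A) = ["d"]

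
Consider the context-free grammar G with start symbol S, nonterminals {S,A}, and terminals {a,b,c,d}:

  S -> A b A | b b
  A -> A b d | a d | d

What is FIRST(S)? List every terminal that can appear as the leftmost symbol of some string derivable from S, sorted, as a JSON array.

Compute FIRST by fixpoint:
round 1:
  A via A→a d: +{a}
  A via A→d: +{d}
  S via S→A b A: +{a,d}
  S via S→b b: +{b}
  S: {a,b,d}  A: {a,d}
round 2: done
  S: {a,b,d}  A: {a,d}

FIRST(S) = ["a", "b", "d"]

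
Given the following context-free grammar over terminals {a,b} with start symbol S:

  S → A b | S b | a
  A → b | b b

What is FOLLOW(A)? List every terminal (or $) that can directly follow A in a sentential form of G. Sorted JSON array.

Compute FIRST by fixpoint:
iter 1:
  A via A→b: +{b}
  S via S→A b: +{b}
  S via S→a: +{a}
  S: {a,b}  A: {b}
iter 2: done
  S: {a,b}  A: {b}

Compute FOLLOW by fixpoint:
initialize: $ ∈ FOLLOW(S)
[1]
  S→A b: FOLLOW(A) ⊇ FIRST(b) = {b}; new: +{b}
  S→S b: FOLLOW(S) ⊇ FIRST(b) = {b}; new: +{b}
  FOLLOW(S)={$,b}  FOLLOW(A)={b}
[2] (stable)
  FOLLOW(S)={$,b}  FOLLOW(A)={b}

FOLLOW(A) = ["b"]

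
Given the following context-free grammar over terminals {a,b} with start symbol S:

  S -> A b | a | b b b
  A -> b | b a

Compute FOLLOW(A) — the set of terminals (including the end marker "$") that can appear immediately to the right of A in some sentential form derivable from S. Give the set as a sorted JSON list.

FIRST sets, iterate to fixpoint:
round 1:
  A via A→b: +{b}
  S via S→A b: +{b}
  S via S→a: +{a}
  FIRST[S]={a,b}  FIRST[A]={b}
round 2: (no change)
  FIRST[S]={a,b}  FIRST[A]={b}

FOLLOW iteration:
FOLLOW(S) := {$}
pass 1:
  S→A b: FOLLOW(A) ⊇ FIRST(b) = {b}; new: +{b}
  FOLLOW(S)={$}  FOLLOW(A)={b}
pass 2: (no change)
  FOLLOW(S)={$}  FOLLOW(A)={b}

FOLLOW(A) = ["b"]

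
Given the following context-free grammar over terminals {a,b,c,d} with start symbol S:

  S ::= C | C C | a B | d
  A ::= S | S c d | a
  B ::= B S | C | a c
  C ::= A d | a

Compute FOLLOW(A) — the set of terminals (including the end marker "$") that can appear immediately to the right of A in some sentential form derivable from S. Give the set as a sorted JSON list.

Compute FIRST by fixpoint:
[1]
  A via A→a: +{a}
  B via B→a c: +{a}
  C via C→A d: +{a}
  S via S→C: +{a}
  S via S→d: +{d}
  S: {a,d}  A: {a}  B: {a}  C: {a}
[2]
  A via A→S: +{d}
  C via C→A d: +{d}
  S: {a,d}  A: {a,d}  B: {a}  C: {a,d}
[3]
  B via B→C: +{d}
  S: {a,d}  A: {a,d}  B: {a,d}  C: {a,d}
[4] done
  S: {a,d}  A: {a,d}  B: {a,d}  C: {a,d}

FOLLOW iteration:
FOLLOW(S) := {$}
pass 1:
  A→S c d: FOLLOW(S) ⊇ FIRST(c) = {c}; new: +{c}
  B→B S: FOLLOW(B) ⊇ FIRST(S) = {a,d}; new: +{a,d}
  B→B S: FOLLOW(S) ⊇ FOLLOW(B) ⊇ {a,d}; new: +{a,d}
  B→C: FOLLOW(C) ⊇ FOLLOW(B) ⊇ {a,d}; new: +{a,d}
  C→A d: FOLLOW(A) ⊇ FIRST(d) = {d}; new: +{d}
  S→C: FOLLOW(C) ⊇ FOLLOW(S) ⊇ {$,a,c,d}; new: +{$,c}
  S→a B: FOLLOW(B) ⊇ FOLLOW(S) ⊇ {$,a,c,d}; new: +{$,c}
  S: {$,a,c,d}  A: {d}  B: {$,a,c,d}  C: {$,a,c,d}
pass 2: (stable)
  S: {$,a,c,d}  A: {d}  B: {$,a,c,d}  C: {$,a,c,d}

FOLLOW(A) = ["d"]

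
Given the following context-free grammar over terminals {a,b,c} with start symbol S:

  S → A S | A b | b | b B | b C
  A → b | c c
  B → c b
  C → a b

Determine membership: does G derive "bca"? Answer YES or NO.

CNF form of G:
  S -> A S | A T1 | T1 B | T1 C | b
  A -> T0 T0 | b
  B -> T0 T1
  C -> T2 T1
  T0 -> c
  T1 -> b
  T2 -> a

CYK table (by increasing span):
  cell(0,0) b: {A,S,T1}  orig:{A,S}
  cell(1,1) c: {T0}  orig:{}
  cell(2,2) a: {T2}  orig:{}
  cell(0,1) bc: ∅
  cell(1,2) ca: ∅
  cell(0,2) bca: ∅

S ∉ T[0,2] ⇒ NO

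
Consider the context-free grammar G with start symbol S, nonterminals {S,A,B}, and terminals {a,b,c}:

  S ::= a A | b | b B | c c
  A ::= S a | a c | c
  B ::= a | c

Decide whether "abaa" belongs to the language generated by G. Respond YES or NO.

Convert to CNF:
  S -> T0 A | T1 T1 | T2 B | b
  A -> S T0 | T0 T1 | c
  B -> a | c
  T0 -> a
  T1 -> c
  T2 -> b

CYK fill:
  [0..0]={B,T0}  "a"  orig:{B}
  [1..1]={S,T2}  "b"  orig:{S}
  [2..2]={B,T0}  "a"  orig:{B}
  [3..3]={B,T0}  "a"  orig:{B}
  [0..1]=∅  "ab"
  [1..2]={A,S}  "ba"
  [2..3]=∅  "aa"
  [0..2]={S}  "aba"
  [1..3]={A}  "baa"
  [0..3]={A,S}  "abaa"

S ∈ T[0,3] ⇒ YES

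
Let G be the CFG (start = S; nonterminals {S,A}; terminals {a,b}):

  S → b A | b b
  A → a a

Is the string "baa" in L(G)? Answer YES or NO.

CNF form of G:
  S -> T1 A | T1 T1
  A -> T0 T0
  T0 -> a
  T1 -> b

CYK fill:
  [0..0]={T1}  "b"  orig:{}
  [1..1]={T0}  "a"  orig:{}
  [2..2]={T0}  "a"  orig:{}
  [0..1]=∅  "ba"
  [1..2]={A}  "aa"
  [0..2]={S}  "baa"

S ∈ T[0,2] ⇒ YES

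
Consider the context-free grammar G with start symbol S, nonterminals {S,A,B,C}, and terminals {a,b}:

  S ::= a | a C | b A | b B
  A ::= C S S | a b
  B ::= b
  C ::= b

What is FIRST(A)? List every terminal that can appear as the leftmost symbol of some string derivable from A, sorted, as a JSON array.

FIRST iteration:
iter 1:
  A via A→a b: +{a}
  B via B→b: +{b}
  C via C→b: +{b}
  S via S→a: +{a}
  S via S→b A: +{b}
  S: {a,b}  A: {a}  B: {b}  C: {b}
iter 2:
  A via A→C S S: +{b}
  S: {a,b}  A: {a,b}  B: {b}  C: {b}
iter 3: — fixpoint
  S: {a,b}  A: {a,b}  B: {b}  C: {b}

FIRST(A) = ["a", "b"]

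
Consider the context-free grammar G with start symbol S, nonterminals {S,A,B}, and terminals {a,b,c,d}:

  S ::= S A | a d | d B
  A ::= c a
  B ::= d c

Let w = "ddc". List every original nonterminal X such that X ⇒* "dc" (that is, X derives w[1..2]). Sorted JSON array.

CNF form of G:
  S -> S A | T1 T2 | T2 B
  A -> T0 T1
  B -> T2 T0
  T0 -> c
  T1 -> a
  T2 -> d

CYK fill, restricted to cells inside w[1..2]:
  cell(1,1) d: {T2}  orig:{}
  cell(2,2) c: {T0}  orig:{}
  cell(1,2) dc: {B}

Original NTs in T[1,2] deriving "dc": ["B"]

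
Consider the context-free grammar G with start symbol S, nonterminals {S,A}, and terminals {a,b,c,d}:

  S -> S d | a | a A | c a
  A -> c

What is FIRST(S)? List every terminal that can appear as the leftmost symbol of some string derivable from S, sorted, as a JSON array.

FIRST sets, iterate to fixpoint:
pass 1:
  A via A→c: +{c}
  S via S→a: +{a}
  S via S→c a: +{c}
  FIRST[S]={a,c}  FIRST[A]={c}
pass 2: — fixpoint
  FIRST[S]={a,c}  FIRST[A]={c}

FIRST(S) = ["a", "c"]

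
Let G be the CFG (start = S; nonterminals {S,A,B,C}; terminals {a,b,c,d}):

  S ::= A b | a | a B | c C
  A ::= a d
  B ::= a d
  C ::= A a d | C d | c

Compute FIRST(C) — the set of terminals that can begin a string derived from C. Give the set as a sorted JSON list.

FIRST sets, iterate to fixpoint:
[1]
  A via A→a d: +{a}
  B via B→a d: +{a}
  C via C→A a d: +{a}
  C via C→c: +{c}
  S via S→A b: +{a}
  S via S→c C: +{c}
  FIRST[S]={a,c}  FIRST[A]={a}  FIRST[B]={a}  FIRST[C]={a,c}
[2] (stable)
  FIRST[S]={a,c}  FIRST[A]={a}  FIRST[B]={a}  FIRST[C]={a,c}

FIRST(C) = ["a", "c"]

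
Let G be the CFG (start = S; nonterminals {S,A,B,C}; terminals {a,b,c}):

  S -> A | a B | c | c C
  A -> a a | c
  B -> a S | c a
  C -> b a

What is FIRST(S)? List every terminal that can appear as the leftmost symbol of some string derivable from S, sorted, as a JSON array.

FIRST iteration:
iter 1:
  A via A→a a: +{a}
  A via A→c: +{c}
  B via B→a S: +{a}
  B via B→c a: +{c}
  C via C→b a: +{b}
  S via S→A: +{a,c}
  FIRST[S]={a,c}  FIRST[A]={a,c}  FIRST[B]={a,c}  FIRST[C]={b}
iter 2: — fixpoint
  FIRST[S]={a,c}  FIRST[A]={a,c}  FIRST[B]={a,c}  FIRST[C]={b}

FIRST(S) = ["a", "c"]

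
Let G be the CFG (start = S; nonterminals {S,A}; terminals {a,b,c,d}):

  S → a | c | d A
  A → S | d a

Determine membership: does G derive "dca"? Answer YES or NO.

CNF form of G:
  S -> T0 A | a | c
  A -> T0 A | T0 T1 | a | c
  T0 -> d
  T1 -> a

CYK fill:
  [0..0]={T0}  "d"  orig:{}
  [1..1]={A,S}  "c"
  [2..2]={A,S,T1}  "a"  orig:{A,S}
  [0..1]={A,S}  "dc"
  [1..2]=∅  "ca"
  [0..2]=∅  "dca"

S ∉ T[0,2] ⇒ NO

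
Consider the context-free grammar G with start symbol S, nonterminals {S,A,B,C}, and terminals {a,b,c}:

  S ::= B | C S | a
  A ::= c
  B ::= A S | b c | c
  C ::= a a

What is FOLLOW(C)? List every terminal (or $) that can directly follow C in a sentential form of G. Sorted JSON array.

FIRST sets, iterate to fixpoint:
[1]
  A via A→c: +{c}
  B via B→A S: +{c}
  B via B→b c: +{b}
  C via C→a a: +{a}
  S via S→B: +{b,c}
  S via S→C S: +{a}
  FIRST[S]={a,b,c}  FIRST[A]={c}  FIRST[B]={b,c}  FIRST[C]={a}
[2] — fixpoint
  FIRST[S]={a,b,c}  FIRST[A]={c}  FIRST[B]={b,c}  FIRST[C]={a}

FOLLOW sets:
FOLLOW(S) := {$}
round 1:
  B→A S: FOLLOW(A) ⊇ FIRST(S) = {a,b,c}; new: +{a,b,c}
  S→B: FOLLOW(B) ⊇ FOLLOW(S) ⊇ {$}; new: +{$}
  S→C S: FOLLOW(C) ⊇ FIRST(S) = {a,b,c}; new: +{a,b,c}
  FOLLOW[S]={$}  FOLLOW[A]={a,b,c}  FOLLOW[B]={$}  FOLLOW[C]={a,b,c}
round 2: — fixpoint
  FOLLOW[S]={$}  FOLLOW[A]={a,b,c}  FOLLOW[B]={$}  FOLLOW[C]={a,b,c}

FOLLOW(C) = ["a", "b", "c"]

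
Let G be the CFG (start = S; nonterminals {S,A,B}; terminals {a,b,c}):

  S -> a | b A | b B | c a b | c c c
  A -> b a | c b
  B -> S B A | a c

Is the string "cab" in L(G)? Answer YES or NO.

CNF form of G:
  S -> T0 A | T0 B | T2 X4 | T2 X5 | a
  A -> T0 T1 | T2 T0
  B -> S X3 | T1 T2
  T0 -> b
  T1 -> a
  T2 -> c
  X3 -> B A
  X4 -> T1 T0
  X5 -> T2 T2

CYK fill:
  [0..0]={T2}  "c"  orig:{}
  [1..1]={S,T1}  "a"  orig:{S}
  [2..2]={T0}  "b"  orig:{}
  [0..1]=∅  "ca"
  [1..2]={X4}  "ab"  orig:{}
  [0..2]={S}  "cab"

S ∈ T[0,2] ⇒ YES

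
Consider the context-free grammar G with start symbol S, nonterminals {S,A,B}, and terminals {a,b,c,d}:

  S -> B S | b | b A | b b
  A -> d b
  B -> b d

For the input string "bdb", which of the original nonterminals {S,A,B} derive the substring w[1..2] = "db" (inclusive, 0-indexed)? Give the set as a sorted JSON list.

Convert to CNF:
  S -> B S | T1 A | T1 T1 | b
  A -> T0 T1
  B -> T1 T0
  T0 -> d
  T1 -> b

Fill CYK table bottom-up — only the sub-triangle for w[1..2]:
  cell(1,1) d: {T0}  orig:{}
  cell(2,2) b: {S,T1}  orig:{S}
  cell(1,2) db: {A}

Original NTs in T[1,2] deriving "db": ["A"]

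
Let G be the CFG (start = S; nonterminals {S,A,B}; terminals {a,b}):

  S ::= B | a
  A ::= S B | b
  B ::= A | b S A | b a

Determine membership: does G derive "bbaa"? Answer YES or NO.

CNF form of G:
  S -> S B | T0 T1 | T0 X3 | a | b
  A -> S B | b
  B -> S B | T0 T1 | T0 X2 | b
  T0 -> b
  T1 -> a
  X2 -> S A
  X3 -> S A

Fill CYK table bottom-up:
  [0..0]={A,B,S,T0}  "b"  orig:{A,B,S}
  [1..1]={A,B,S,T0}  "b"  orig:{A,B,S}
  [2..2]={S,T1}  "a"  orig:{S}
  [3..3]={S,T1}  "a"  orig:{S}
  [0..1]={A,B,S,X2,X3}  "bb"  orig:{A,B,S}
  [1..2]={B,S}  "ba"
  [2..3]=∅  "aa"
  [0..2]={A,B,S}  "bba"
  [1..3]=∅  "baa"
  [0..3]=∅  "bbaa"

S ∉ T[0,3] ⇒ NO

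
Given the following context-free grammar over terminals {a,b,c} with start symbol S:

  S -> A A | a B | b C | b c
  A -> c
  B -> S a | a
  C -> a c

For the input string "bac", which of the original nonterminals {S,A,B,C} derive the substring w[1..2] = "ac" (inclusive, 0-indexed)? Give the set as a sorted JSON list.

CNF form of G:
  S -> A A | T0 B | T2 C | T2 T1
  A -> c
  B -> S T0 | a
  C -> T0 T1
  T0 -> a
  T1 -> c
  T2 -> b

Fill CYK table bottom-up (cells [i..j] with 1 ≤ i ≤ j ≤ 2 only):
  T[1,1] 'a' = {B,T0}  orig:{B}
  T[2,2] 'c' = {A,T1}  orig:{A}
  T[1,2] 'ac' = {C}

Original NTs in T[1,2] deriving "ac": ["C"]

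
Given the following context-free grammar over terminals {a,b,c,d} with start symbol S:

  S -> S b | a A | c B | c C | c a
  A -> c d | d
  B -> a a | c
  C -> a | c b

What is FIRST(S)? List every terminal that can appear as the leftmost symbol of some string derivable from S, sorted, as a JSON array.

FIRST sets, iterate to fixpoint:
round 1:
  A via A→c d: +{c}
  A via A→d: +{d}
  B via B→a a: +{a}
  B via B→c: +{c}
  C via C→a: +{a}
  C via C→c b: +{c}
  S via S→a A: +{a}
  S via S→c B: +{c}
  FIRST[S]={a,c}  FIRST[A]={c,d}  FIRST[B]={a,c}  FIRST[C]={a,c}
round 2: (stable)
  FIRST[S]={a,c}  FIRST[A]={c,d}  FIRST[B]={a,c}  FIRST[C]={a,c}

FIRST(S) = ["a", "c"]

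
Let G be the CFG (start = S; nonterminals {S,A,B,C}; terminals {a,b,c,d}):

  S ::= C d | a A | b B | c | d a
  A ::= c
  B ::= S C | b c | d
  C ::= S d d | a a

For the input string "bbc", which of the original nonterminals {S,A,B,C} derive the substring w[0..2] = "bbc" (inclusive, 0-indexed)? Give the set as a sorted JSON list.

Convert to CNF:
  S -> C T2 | T0 B | T2 T3 | T3 A | c
  A -> c
  B -> S C | T0 T1 | d
  C -> S X4 | T3 T3
  T0 -> b
  T1 -> c
  T2 -> d
  T3 -> a
  X4 -> T2 T2

CYK fill (cells [i..j] with 0 ≤ i ≤ j ≤ 2 only):
  T[0,0] 'b' = {T0}  orig:{}
  T[1,1] 'b' = {T0}  orig:{}
  T[2,2] 'c' = {A,S,T1}  orig:{A,S}
  T[0,1] 'bb' = ∅
  T[1,2] 'bc' = {B}
  T[0,2] 'bbc' = {S}

Original NTs in T[0,2] deriving "bbc": ["S"]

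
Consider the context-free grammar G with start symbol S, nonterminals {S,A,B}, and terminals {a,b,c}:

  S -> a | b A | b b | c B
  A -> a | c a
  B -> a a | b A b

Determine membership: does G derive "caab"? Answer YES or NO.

Convert to CNF:
  S -> T0 B | T2 A | T2 T2 | a
  A -> T0 T1 | a
  B -> T1 T1 | T2 X3
  T0 -> c
  T1 -> a
  T2 -> b
  X3 -> A T2

CYK table (by increasing span):
  cell(0,0) c: {T0}  orig:{}
  cell(1,1) a: {A,S,T1}  orig:{A,S}
  cell(2,2) a: {A,S,T1}  orig:{A,S}
  cell(3,3) b: {T2}  orig:{}
  cell(0,1) ca: {A}
  cell(1,2) aa: {B}
  cell(2,3) ab: {X3}  orig:{}
  cell(0,2) caa: {S}
  cell(1,3) aab: ∅
  cell(0,3) caab: ∅

S ∉ T[0,3] ⇒ NO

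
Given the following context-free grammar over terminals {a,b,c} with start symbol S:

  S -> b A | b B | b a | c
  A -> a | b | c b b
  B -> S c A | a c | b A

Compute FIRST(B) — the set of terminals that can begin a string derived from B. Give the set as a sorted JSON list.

FIRST sets, iterate to fixpoint:
iter 1:
  A via A→a: +{a}
  A via A→b: +{b}
  A via A→c b b: +{c}
  B via B→a c: +{a}
  B via B→b A: +{b}
  S via S→b A: +{b}
  S via S→c: +{c}
  S: {b,c}  A: {a,b,c}  B: {a,b}
iter 2:
  B via B→S c A: +{c}
  S: {b,c}  A: {a,b,c}  B: {a,b,c}
iter 3: (stable)
  S: {b,c}  A: {a,b,c}  B: {a,b,c}

FIRST(B) = ["a", "b", "c"]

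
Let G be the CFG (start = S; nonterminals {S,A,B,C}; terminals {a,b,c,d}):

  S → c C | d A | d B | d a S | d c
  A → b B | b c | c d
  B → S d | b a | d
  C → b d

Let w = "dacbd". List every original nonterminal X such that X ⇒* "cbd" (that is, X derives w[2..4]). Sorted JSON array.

Convert to CNF:
  S -> T1 C | T2 A | T2 B | T2 T1 | T2 X4
  A -> T0 B | T0 T1 | T1 T2
  B -> S T2 | T0 T3 | d
  C -> T0 T2
  T0 -> b
  T1 -> c
  T2 -> d
  T3 -> a
  X4 -> T3 S

CYK table (by increasing span) — only the sub-triangle for w[2..4]:
  T[2,2] 'c' = {T1}  orig:{}
  T[3,3] 'b' = {T0}  orig:{}
  T[4,4] 'd' = {B,T2}  orig:{B}
  T[2,3] 'cb' = ∅
  T[3,4] 'bd' = {A,C}
  T[2,4] 'cbd' = {S}

Original NTs in T[2,4] deriving "cbd": ["S"]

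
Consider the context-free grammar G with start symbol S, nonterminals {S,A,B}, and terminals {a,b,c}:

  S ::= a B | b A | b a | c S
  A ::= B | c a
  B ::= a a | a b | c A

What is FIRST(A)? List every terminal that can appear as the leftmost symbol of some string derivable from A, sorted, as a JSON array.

FIRST sets, iterate to fixpoint:
pass 1:
  A via A→c a: +{c}
  B via B→a a: +{a}
  B via B→c A: +{c}
  S via S→a B: +{a}
  S via S→b A: +{b}
  S via S→c S: +{c}
  FIRST[S]={a,b,c}  FIRST[A]={c}  FIRST[B]={a,c}
pass 2:
  A via A→B: +{a}
  FIRST[S]={a,b,c}  FIRST[A]={a,c}  FIRST[B]={a,c}
pass 3: (stable)
  FIRST[S]={a,b,c}  FIRST[A]={a,c}  FIRST[B]={a,c}

FIRST(A) = ["a", "c"]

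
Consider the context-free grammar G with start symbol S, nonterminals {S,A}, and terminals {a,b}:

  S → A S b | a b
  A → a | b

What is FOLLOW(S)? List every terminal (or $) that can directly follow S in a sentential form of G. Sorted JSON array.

FIRST iteration:
pass 1:
  A via A→a: +{a}
  A via A→b: +{b}
  S via S→A S b: +{a,b}
  S: {a,b}  A: {a,b}
pass 2: (no change)
  S: {a,b}  A: {a,b}

FOLLOW sets:
FOLLOW(S) := {$}
iter 1:
  S→A S b: FOLLOW(A) ⊇ FIRST(S) = {a,b}; new: +{a,b}
  S→A S b: FOLLOW(S) ⊇ FIRST(b) = {b}; new: +{b}
  S: {$,b}  A: {a,b}
iter 2: — fixpoint
  S: {$,b}  A: {a,b}

FOLLOW(S) = ["$", "b"]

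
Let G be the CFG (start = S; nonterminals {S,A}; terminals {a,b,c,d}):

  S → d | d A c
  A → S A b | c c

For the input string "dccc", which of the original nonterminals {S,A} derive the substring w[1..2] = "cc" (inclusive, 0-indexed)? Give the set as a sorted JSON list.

CNF form of G:
  S -> T2 X4 | d
  A -> S X3 | T1 T1
  T0 -> b
  T1 -> c
  T2 -> d
  X3 -> A T0
  X4 -> A T1

Fill CYK table bottom-up — only the sub-triangle for w[1..2]:
  T[1,1] 'c' = {T1}  orig:{}
  T[2,2] 'c' = {T1}  orig:{}
  T[1,2] 'cc' = {A}

Original NTs in T[1,2] deriving "cc": ["A"]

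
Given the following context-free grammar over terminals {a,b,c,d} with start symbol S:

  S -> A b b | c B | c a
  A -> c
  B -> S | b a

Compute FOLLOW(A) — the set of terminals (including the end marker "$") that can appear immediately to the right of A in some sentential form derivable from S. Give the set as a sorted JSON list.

FIRST sets, iterate to fixpoint:
pass 1:
  A via A→c: +{c}
  B via B→b a: +{b}
  S via S→A b b: +{c}
  FIRST(S)={c}  FIRST(A)={c}  FIRST(B)={b}
pass 2:
  B via B→S: +{c}
  FIRST(S)={c}  FIRST(A)={c}  FIRST(B)={b,c}
pass 3: done
  FIRST(S)={c}  FIRST(A)={c}  FIRST(B)={b,c}

FOLLOW iteration:
initialize: $ ∈ FOLLOW(S)
round 1:
  S→A b b: FOLLOW(A) ⊇ FIRST(b) = {b}; new: +{b}
  S→c B: FOLLOW(B) ⊇ FOLLOW(S) ⊇ {$}; new: +{$}
  FOLLOW(S)={$}  FOLLOW(A)={b}  FOLLOW(B)={$}
round 2: — fixpoint
  FOLLOW(S)={$}  FOLLOW(A)={b}  FOLLOW(B)={$}

FOLLOW(A) = ["b"]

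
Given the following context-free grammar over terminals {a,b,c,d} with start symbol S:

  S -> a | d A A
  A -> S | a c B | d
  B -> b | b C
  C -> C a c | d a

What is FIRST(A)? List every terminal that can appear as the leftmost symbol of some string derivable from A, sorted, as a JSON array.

FIRST iteration:
round 1:
  A via A→a c B: +{a}
  A via A→d: +{d}
  B via B→b: +{b}
  C via C→d a: +{d}
  S via S→a: +{a}
  S via S→d A A: +{d}
  S: {a,d}  A: {a,d}  B: {b}  C: {d}
round 2: (no change)
  S: {a,d}  A: {a,d}  B: {b}  C: {d}

FIRST(A) = ["a", "d"]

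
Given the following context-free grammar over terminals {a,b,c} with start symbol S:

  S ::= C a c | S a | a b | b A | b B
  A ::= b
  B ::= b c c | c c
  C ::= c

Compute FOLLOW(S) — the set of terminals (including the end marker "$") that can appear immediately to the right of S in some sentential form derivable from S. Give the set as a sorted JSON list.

Compute FIRST by fixpoint:
pass 1:
  A via A→b: +{b}
  B via B→b c c: +{b}
  B via B→c c: +{c}
  C via C→c: +{c}
  S via S→C a c: +{c}
  S via S→a b: +{a}
  S via S→b A: +{b}
  S: {a,b,c}  A: {b}  B: {b,c}  C: {c}
pass 2: — fixpoint
  S: {a,b,c}  A: {b}  B: {b,c}  C: {c}

Compute FOLLOW by fixpoint:
seed FOLLOW(S) with $
round 1:
  S→C a c: FOLLOW(C) ⊇ FIRST(a) = {a}; new: +{a}
  S→S a: FOLLOW(S) ⊇ FIRST(a) = {a}; new: +{a}
  S→b A: FOLLOW(A) ⊇ FOLLOW(S) ⊇ {$,a}; new: +{$,a}
  S→b B: FOLLOW(B) ⊇ FOLLOW(S) ⊇ {$,a}; new: +{$,a}
  FOLLOW[S]={$,a}  FOLLOW[A]={$,a}  FOLLOW[B]={$,a}  FOLLOW[C]={a}
round 2: (stable)
  FOLLOW[S]={$,a}  FOLLOW[A]={$,a}  FOLLOW[B]={$,a}  FOLLOW[C]={a}

FOLLOW(S) = ["$", "a"]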